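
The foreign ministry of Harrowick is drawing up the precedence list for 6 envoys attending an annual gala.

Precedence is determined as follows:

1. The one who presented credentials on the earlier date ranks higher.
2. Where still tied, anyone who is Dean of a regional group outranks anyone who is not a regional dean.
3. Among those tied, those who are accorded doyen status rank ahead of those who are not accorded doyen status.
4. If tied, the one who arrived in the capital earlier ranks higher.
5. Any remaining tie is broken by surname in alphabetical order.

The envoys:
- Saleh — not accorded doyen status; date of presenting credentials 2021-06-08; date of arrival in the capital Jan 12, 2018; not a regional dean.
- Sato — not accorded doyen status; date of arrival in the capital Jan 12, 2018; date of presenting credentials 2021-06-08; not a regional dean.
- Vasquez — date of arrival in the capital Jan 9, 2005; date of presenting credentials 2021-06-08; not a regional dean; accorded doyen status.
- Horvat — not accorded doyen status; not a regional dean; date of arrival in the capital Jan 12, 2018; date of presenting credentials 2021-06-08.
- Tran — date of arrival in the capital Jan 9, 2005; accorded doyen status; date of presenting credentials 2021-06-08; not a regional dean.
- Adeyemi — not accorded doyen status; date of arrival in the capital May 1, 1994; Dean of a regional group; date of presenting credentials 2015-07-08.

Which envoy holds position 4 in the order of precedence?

Horvat

By date of presenting credentials (earlier first): Adeyemi (2015-07-08); then Tran, Vasquez, Horvat, Saleh and Sato (each 2021-06-08).
Tran, Vasquez, Horvat, Saleh and Sato are each not a regional dean, so the next rule applies.
Among Tran, Vasquez, Horvat, Saleh and Sato, accorded doyen status before not accorded doyen status: Tran and Vasquez (accorded doyen status) before Horvat, Saleh and Sato (not accorded doyen status).
Tran and Vasquez both have date of arrival in the capital Jan 9, 2005, so the next rule applies.
Among Tran and Vasquez, alphabetically by surname: Tran before Vasquez.
Horvat, Saleh and Sato all have date of arrival in the capital Jan 12, 2018, so the next rule applies.
Among Horvat, Saleh and Sato, alphabetically by surname: Horvat before Saleh before Sato.
Order: Adeyemi, Tran, Vasquez, Horvat, Saleh, Sato.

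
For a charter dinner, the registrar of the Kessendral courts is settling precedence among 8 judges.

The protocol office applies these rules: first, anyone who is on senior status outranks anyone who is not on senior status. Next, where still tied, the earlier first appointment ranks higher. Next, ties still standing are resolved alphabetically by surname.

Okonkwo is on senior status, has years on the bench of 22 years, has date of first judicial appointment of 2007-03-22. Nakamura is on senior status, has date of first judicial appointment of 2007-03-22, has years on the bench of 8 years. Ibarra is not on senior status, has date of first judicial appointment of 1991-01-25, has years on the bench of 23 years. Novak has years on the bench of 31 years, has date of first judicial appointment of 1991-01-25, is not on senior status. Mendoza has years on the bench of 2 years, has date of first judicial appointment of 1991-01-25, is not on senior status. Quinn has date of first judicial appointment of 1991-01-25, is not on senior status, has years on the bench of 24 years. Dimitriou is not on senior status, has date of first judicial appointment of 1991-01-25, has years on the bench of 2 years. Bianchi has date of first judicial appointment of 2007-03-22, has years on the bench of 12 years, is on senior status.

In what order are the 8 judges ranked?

By the first rule: Bianchi, Nakamura and Okonkwo (each on senior status); then Dimitriou, Ibarra, Mendoza, Novak and Quinn (each not on senior status).
Bianchi, Nakamura and Okonkwo all have date of first judicial appointment 2007-03-22, so the next rule applies.
Among Bianchi, Nakamura and Okonkwo, alphabetically by surname: Bianchi before Nakamura before Okonkwo.
Dimitriou, Ibarra, Mendoza, Novak and Quinn all have date of first judicial appointment 1991-01-25, so the next rule applies.
Among Dimitriou, Ibarra, Mendoza, Novak and Quinn, alphabetically by surname: Dimitriou before Ibarra before Mendoza before Novak before Quinn.
Full order: Bianchi, Nakamura, Okonkwo, Dimitriou, Ibarra, Mendoza, Novak, Quinn.

Bianchi, Nakamura, Okonkwo, Dimitriou, Ibarra, Mendoza, Novak, Quinn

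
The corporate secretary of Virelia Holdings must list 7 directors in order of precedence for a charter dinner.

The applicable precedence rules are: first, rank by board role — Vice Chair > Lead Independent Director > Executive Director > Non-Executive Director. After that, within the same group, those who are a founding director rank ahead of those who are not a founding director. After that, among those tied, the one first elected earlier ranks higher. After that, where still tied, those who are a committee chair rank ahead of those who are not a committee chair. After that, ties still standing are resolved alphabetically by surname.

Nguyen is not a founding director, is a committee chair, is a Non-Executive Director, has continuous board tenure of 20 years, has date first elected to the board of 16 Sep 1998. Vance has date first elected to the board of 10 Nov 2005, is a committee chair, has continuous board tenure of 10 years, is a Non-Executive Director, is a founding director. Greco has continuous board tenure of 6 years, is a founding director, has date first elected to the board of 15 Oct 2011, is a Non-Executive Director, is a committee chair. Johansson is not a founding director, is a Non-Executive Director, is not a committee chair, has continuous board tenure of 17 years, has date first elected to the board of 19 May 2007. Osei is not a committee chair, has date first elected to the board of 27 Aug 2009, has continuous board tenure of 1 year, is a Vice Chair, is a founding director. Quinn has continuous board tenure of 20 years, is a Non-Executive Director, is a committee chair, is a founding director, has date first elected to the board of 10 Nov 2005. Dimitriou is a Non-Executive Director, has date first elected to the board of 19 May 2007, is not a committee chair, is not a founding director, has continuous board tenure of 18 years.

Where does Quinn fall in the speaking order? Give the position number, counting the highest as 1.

By board role: Osei (Vice Chair); then Quinn, Vance, Greco, Nguyen, Dimitriou and Johansson (Non-Executive Director).
Among Quinn, Vance, Greco, Nguyen, Dimitriou and Johansson, a founding director before not a founding director: Quinn, Vance and Greco (a founding director) before Nguyen, Dimitriou and Johansson (not a founding director).
Among Quinn, Vance and Greco, by date first elected to the board (earlier first): Quinn and Vance (10 Nov 2005) before Greco (15 Oct 2011).
Quinn and Vance are each a committee chair, so the next rule applies.
Among Quinn and Vance, alphabetically by surname: Quinn before Vance.
Among Nguyen, Dimitriou and Johansson, by date first elected to the board (earlier first): Nguyen (16 Sep 1998) before Dimitriou and Johansson (19 May 2007).
Dimitriou and Johansson are each not a committee chair, so the next rule applies.
Among Dimitriou and Johansson, alphabetically by surname: Dimitriou before Johansson.
Order: Osei, Quinn, Vance, Greco, Nguyen, Dimitriou, Johansson. So position 2.

2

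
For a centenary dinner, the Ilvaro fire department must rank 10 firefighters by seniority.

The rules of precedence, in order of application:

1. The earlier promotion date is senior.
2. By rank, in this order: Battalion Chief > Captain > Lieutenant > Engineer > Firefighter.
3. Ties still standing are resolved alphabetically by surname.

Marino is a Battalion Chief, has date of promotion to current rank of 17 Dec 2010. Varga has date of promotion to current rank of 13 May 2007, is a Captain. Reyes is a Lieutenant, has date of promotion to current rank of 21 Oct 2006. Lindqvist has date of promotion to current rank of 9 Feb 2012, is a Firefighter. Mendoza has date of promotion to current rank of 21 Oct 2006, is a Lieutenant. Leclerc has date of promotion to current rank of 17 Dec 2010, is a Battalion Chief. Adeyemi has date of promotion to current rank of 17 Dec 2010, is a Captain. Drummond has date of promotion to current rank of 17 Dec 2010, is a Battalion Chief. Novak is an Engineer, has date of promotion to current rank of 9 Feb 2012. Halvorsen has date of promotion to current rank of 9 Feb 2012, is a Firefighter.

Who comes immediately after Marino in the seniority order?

Adeyemi

By date of promotion to current rank (earlier first): Mendoza and Reyes (both 21 Oct 2006); then Varga (13 May 2007); then Drummond, Leclerc, Marino and Adeyemi (each 17 Dec 2010); then Novak, Halvorsen and Lindqvist (each 9 Feb 2012).
Mendoza and Reyes are each Lieutenant, so the next rule applies.
Among Mendoza and Reyes, alphabetically by surname: Mendoza before Reyes.
Among Drummond, Leclerc, Marino and Adeyemi, by rank: Drummond, Leclerc and Marino (Battalion Chief) before Adeyemi (Captain).
Among Drummond, Leclerc and Marino, alphabetically by surname: Drummond before Leclerc before Marino.
Among Novak, Halvorsen and Lindqvist, by rank: Novak (Engineer) before Halvorsen and Lindqvist (Firefighter).
Among Halvorsen and Lindqvist, alphabetically by surname: Halvorsen before Lindqvist.
Order: Mendoza, Reyes, Varga, Drummond, Leclerc, Marino, Adeyemi, Novak, Halvorsen, Lindqvist.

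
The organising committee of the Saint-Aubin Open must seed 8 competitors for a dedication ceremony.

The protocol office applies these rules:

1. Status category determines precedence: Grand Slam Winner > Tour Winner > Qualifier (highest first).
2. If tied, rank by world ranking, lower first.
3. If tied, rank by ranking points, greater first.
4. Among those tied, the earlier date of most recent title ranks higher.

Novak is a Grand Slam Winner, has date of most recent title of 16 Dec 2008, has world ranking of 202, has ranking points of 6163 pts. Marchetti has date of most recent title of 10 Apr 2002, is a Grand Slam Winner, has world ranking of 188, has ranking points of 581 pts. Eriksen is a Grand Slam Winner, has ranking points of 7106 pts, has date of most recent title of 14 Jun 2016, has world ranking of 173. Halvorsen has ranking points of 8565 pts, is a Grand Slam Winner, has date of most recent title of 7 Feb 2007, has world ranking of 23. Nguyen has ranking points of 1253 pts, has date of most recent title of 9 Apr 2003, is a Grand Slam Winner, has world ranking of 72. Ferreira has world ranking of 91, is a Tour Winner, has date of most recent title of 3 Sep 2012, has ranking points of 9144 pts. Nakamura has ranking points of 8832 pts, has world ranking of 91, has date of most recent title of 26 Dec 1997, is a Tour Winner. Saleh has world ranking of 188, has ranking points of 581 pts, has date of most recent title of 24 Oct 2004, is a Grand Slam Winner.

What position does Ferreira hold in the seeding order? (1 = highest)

By status category: Halvorsen, Nguyen, Eriksen, Marchetti, Saleh and Novak (Grand Slam Winner); then Ferreira and Nakamura (Tour Winner).
Among Halvorsen, Nguyen, Eriksen, Marchetti, Saleh and Novak, by world ranking (lower first): Halvorsen (23) before Nguyen (72) before Eriksen (173) before Marchetti and Saleh (188) before Novak (202).
Marchetti and Saleh both have ranking points 581 pts, so the next rule applies.
Among Marchetti and Saleh, by date of most recent title (earlier first): Marchetti (10 Apr 2002) before Saleh (24 Oct 2004).
Ferreira and Nakamura both have world ranking 91, so the next rule applies.
Among Ferreira and Nakamura, by ranking points (higher first): Ferreira (9144 pts) before Nakamura (8832 pts).
Order: Halvorsen, Nguyen, Eriksen, Marchetti, Saleh, Novak, Ferreira, Nakamura. So position 7.

7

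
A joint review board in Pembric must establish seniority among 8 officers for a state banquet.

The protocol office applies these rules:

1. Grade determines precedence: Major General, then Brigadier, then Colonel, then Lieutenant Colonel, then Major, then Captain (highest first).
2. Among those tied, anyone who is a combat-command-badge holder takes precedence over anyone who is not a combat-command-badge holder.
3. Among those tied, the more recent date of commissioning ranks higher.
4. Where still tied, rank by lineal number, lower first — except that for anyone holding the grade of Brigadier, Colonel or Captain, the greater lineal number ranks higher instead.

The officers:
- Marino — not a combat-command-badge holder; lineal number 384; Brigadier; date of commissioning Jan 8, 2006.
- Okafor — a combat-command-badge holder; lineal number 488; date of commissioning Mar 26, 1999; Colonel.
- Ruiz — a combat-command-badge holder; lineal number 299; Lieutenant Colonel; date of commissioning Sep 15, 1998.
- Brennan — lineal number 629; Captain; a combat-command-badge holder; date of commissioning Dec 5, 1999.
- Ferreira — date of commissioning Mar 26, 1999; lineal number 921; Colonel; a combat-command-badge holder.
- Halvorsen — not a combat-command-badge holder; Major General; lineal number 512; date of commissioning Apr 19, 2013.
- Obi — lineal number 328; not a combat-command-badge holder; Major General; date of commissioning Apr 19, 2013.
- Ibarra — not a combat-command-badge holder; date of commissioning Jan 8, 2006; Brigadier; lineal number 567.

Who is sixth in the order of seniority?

Okafor

By grade: Obi and Halvorsen (Major General); then Ibarra and Marino (Brigadier); then Ferreira and Okafor (Colonel); then Ruiz (Lieutenant Colonel); then Brennan (Captain).
Obi and Halvorsen are each not a combat-command-badge holder, so the next rule applies.
Obi and Halvorsen both have date of commissioning Apr 19, 2013, so the next rule applies.
Among Obi and Halvorsen, by lineal number (lower first): Obi (328) before Halvorsen (512).
Ibarra and Marino are each not a combat-command-badge holder, so the next rule applies.
Ibarra and Marino both have date of commissioning Jan 8, 2006, so the next rule applies.
Among Ibarra and Marino, by lineal number (higher first) (reversed rule for this group): Ibarra (567) before Marino (384).
Ferreira and Okafor are each a combat-command-badge holder, so the next rule applies.
Ferreira and Okafor both have date of commissioning Mar 26, 1999, so the next rule applies.
Among Ferreira and Okafor, by lineal number (higher first) (reversed rule for this group): Ferreira (921) before Okafor (488).
Order: Obi, Halvorsen, Ibarra, Marino, Ferreira, Okafor, Ruiz, Brennan.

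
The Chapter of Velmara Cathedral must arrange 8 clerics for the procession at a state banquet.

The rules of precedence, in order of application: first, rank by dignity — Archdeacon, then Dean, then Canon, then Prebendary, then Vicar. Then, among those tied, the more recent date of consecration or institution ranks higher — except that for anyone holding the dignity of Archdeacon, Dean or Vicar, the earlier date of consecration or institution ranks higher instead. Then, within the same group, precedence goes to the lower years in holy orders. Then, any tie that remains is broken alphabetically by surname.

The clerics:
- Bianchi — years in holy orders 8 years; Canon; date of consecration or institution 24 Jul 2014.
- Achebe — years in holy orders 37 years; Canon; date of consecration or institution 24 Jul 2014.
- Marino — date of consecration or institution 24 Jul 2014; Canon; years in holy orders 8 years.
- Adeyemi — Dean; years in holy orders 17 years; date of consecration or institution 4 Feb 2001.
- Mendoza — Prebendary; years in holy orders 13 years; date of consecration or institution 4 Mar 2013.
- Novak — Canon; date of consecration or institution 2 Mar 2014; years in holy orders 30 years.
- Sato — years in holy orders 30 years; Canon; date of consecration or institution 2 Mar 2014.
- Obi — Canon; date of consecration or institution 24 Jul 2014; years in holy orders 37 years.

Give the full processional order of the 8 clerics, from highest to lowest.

Adeyemi, Bianchi, Marino, Achebe, Obi, Novak, Sato, Mendoza

By dignity: Adeyemi (Dean); then Bianchi, Marino, Achebe, Obi, Novak and Sato (Canon); then Mendoza (Prebendary).
Among Bianchi, Marino, Achebe, Obi, Novak and Sato, by date of consecration or institution (later first): Bianchi, Marino, Achebe and Obi (24 Jul 2014) before Novak and Sato (2 Mar 2014).
Among Bianchi, Marino, Achebe and Obi, by years in holy orders (lower first): Bianchi and Marino (8 years) before Achebe and Obi (37 years).
Among Bianchi and Marino, alphabetically by surname: Bianchi before Marino.
Among Achebe and Obi, alphabetically by surname: Achebe before Obi.
Novak and Sato both have years in holy orders 30 years, so the next rule applies.
Among Novak and Sato, alphabetically by surname: Novak before Sato.
Full order: Adeyemi, Bianchi, Marino, Achebe, Obi, Novak, Sato, Mendoza.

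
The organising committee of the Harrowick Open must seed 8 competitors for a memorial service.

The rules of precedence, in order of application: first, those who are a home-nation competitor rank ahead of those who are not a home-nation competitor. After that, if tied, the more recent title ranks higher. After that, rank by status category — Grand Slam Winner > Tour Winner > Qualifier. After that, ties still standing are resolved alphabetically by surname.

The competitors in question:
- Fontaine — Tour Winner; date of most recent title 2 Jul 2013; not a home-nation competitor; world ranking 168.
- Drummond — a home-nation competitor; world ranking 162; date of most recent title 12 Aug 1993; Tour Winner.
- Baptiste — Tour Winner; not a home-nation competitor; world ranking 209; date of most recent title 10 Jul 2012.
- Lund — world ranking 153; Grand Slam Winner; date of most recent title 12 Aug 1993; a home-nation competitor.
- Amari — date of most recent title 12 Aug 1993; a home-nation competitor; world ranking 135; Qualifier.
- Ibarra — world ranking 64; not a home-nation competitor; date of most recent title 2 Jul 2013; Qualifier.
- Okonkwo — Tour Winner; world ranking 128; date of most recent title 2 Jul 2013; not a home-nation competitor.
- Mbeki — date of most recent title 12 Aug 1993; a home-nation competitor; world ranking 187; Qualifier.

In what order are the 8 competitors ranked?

By the first rule: Lund, Drummond, Amari and Mbeki (each a home-nation competitor); then Fontaine, Okonkwo, Ibarra and Baptiste (each not a home-nation competitor).
Lund, Drummond, Amari and Mbeki all have date of most recent title 12 Aug 1993, so the next rule applies.
Among Lund, Drummond, Amari and Mbeki, by status category: Lund (Grand Slam Winner) before Drummond (Tour Winner) before Amari and Mbeki (Qualifier).
Among Amari and Mbeki, alphabetically by surname: Amari before Mbeki.
Among Fontaine, Okonkwo, Ibarra and Baptiste, by date of most recent title (later first): Fontaine, Okonkwo and Ibarra (2 Jul 2013) before Baptiste (10 Jul 2012).
Among Fontaine, Okonkwo and Ibarra, by status category: Fontaine and Okonkwo (Tour Winner) before Ibarra (Qualifier).
Among Fontaine and Okonkwo, alphabetically by surname: Fontaine before Okonkwo.
Full order: Lund, Drummond, Amari, Mbeki, Fontaine, Okonkwo, Ibarra, Baptiste.

Lund, Drummond, Amari, Mbeki, Fontaine, Okonkwo, Ibarra, Baptiste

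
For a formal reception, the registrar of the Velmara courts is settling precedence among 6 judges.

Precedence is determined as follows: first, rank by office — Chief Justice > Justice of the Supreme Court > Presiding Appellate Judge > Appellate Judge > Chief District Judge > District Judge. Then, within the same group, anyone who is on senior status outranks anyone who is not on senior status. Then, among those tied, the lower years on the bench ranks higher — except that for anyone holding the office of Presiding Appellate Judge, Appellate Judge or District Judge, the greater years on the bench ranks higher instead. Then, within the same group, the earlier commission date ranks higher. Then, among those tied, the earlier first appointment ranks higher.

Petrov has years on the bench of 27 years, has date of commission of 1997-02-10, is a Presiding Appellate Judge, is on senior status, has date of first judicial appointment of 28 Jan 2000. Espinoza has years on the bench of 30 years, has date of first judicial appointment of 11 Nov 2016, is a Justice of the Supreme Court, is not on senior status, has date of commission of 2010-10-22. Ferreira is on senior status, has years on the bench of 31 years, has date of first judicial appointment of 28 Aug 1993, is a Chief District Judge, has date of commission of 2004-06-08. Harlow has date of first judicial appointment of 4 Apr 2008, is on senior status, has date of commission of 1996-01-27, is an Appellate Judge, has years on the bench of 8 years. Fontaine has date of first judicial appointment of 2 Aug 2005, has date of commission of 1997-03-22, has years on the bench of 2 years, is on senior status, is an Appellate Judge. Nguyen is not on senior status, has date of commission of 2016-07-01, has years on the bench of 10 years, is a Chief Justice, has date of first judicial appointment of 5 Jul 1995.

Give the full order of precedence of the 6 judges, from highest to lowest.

Nguyen, Espinoza, Petrov, Harlow, Fontaine, Ferreira

By office: Nguyen (Chief Justice); then Espinoza (Justice of the Supreme Court); then Petrov (Presiding Appellate Judge); then Harlow and Fontaine (Appellate Judge); then Ferreira (Chief District Judge).
Harlow and Fontaine are each on senior status, so the next rule applies.
Among Harlow and Fontaine, by years on the bench (higher first) (reversed rule for this group): Harlow (8 years) before Fontaine (2 years).
Full order: Nguyen, Espinoza, Petrov, Harlow, Fontaine, Ferreira.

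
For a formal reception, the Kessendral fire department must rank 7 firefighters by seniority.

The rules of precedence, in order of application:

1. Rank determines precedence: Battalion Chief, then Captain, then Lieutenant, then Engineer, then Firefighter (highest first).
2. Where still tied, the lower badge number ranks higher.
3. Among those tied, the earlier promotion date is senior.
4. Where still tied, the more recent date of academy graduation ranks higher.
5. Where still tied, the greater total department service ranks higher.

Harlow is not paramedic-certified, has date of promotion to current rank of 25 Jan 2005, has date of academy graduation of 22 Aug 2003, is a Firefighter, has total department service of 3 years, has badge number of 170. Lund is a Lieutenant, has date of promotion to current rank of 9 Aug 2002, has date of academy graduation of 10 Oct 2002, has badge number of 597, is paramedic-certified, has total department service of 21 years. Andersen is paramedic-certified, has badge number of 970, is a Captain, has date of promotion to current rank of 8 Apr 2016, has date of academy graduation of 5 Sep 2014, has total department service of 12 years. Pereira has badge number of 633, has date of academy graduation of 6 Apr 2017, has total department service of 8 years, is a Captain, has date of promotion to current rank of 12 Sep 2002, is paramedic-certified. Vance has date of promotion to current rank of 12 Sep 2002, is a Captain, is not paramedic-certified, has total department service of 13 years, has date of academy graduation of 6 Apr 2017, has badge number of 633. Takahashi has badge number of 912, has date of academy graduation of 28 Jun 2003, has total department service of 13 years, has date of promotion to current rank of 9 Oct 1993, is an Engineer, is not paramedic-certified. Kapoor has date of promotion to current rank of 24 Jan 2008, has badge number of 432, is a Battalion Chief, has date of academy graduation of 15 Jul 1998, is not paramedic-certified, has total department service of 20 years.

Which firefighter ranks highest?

By rank: Kapoor (Battalion Chief); then Vance, Pereira and Andersen (Captain); then Lund (Lieutenant); then Takahashi (Engineer); then Harlow (Firefighter).
Among Vance, Pereira and Andersen, by badge number (lower first): Vance and Pereira (633) before Andersen (970).
Vance and Pereira both have date of promotion to current rank 12 Sep 2002, so the next rule applies.
Vance and Pereira both have date of academy graduation 6 Apr 2017, so the next rule applies.
Among Vance and Pereira, by total department service (higher first): Vance (13 years) before Pereira (8 years).
Order: Kapoor, Vance, Pereira, Andersen, Lund, Takahashi, Harlow.

Kapoor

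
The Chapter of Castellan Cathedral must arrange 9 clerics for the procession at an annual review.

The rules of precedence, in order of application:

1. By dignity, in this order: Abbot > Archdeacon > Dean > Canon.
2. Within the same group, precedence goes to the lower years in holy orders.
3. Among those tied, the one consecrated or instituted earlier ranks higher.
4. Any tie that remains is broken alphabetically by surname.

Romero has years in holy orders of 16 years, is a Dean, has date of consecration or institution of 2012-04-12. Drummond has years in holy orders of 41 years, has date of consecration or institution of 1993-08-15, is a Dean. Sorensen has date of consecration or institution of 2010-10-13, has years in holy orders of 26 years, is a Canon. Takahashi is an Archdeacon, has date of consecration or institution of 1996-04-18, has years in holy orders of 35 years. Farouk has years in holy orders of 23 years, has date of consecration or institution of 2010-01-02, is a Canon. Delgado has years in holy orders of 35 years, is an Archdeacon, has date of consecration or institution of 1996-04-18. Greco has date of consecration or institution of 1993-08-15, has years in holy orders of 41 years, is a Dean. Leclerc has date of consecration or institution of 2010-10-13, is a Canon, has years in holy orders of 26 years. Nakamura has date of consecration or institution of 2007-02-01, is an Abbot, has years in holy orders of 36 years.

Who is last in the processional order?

By dignity: Nakamura (Abbot); then Delgado and Takahashi (Archdeacon); then Romero, Drummond and Greco (Dean); then Farouk, Leclerc and Sorensen (Canon).
Delgado and Takahashi both have years in holy orders 35 years, so the next rule applies.
Delgado and Takahashi both have date of consecration or institution 1996-04-18, so the next rule applies.
Among Delgado and Takahashi, alphabetically by surname: Delgado before Takahashi.
Among Romero, Drummond and Greco, by years in holy orders (lower first): Romero (16 years) before Drummond and Greco (41 years).
Drummond and Greco both have date of consecration or institution 1993-08-15, so the next rule applies.
Among Drummond and Greco, alphabetically by surname: Drummond before Greco.
Among Farouk, Leclerc and Sorensen, by years in holy orders (lower first): Farouk (23 years) before Leclerc and Sorensen (26 years).
Leclerc and Sorensen both have date of consecration or institution 2010-10-13, so the next rule applies.
Among Leclerc and Sorensen, alphabetically by surname: Leclerc before Sorensen.
Order: Nakamura, Delgado, Takahashi, Romero, Drummond, Greco, Farouk, Leclerc, Sorensen.

Sorensen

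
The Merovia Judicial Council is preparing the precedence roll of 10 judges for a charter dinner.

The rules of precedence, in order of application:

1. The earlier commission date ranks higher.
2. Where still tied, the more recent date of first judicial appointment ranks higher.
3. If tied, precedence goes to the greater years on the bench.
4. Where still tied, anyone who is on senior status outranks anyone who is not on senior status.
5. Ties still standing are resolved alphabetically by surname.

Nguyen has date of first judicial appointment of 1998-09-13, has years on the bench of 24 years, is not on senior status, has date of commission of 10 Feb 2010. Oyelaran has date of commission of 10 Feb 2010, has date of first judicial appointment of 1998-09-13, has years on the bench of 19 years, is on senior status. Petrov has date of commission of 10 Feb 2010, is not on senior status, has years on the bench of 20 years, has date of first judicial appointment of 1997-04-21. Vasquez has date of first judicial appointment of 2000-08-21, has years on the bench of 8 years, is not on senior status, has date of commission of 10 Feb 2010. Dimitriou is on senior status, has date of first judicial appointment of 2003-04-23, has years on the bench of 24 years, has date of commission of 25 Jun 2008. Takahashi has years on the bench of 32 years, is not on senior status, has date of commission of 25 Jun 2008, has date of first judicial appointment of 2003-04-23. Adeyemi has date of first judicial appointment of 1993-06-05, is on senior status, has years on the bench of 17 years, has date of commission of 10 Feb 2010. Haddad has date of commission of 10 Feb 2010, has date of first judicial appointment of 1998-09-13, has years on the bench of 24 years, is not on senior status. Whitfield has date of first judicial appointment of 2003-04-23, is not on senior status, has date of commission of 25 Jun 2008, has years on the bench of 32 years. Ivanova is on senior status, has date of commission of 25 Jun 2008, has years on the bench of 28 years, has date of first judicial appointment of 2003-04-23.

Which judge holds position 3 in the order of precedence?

By date of commission (earlier first): Takahashi, Whitfield, Ivanova and Dimitriou (each 25 Jun 2008); then Vasquez, Haddad, Nguyen, Oyelaran, Petrov and Adeyemi (each 10 Feb 2010).
Takahashi, Whitfield, Ivanova and Dimitriou all have date of first judicial appointment 2003-04-23, so the next rule applies.
Among Takahashi, Whitfield, Ivanova and Dimitriou, by years on the bench (higher first): Takahashi and Whitfield (32 years) before Ivanova (28 years) before Dimitriou (24 years).
Takahashi and Whitfield are each not on senior status, so the next rule applies.
Among Takahashi and Whitfield, alphabetically by surname: Takahashi before Whitfield.
Among Vasquez, Haddad, Nguyen, Oyelaran, Petrov and Adeyemi, by date of first judicial appointment (later first): Vasquez (2000-08-21) before Haddad, Nguyen and Oyelaran (1998-09-13) before Petrov (1997-04-21) before Adeyemi (1993-06-05).
Among Haddad, Nguyen and Oyelaran, by years on the bench (higher first): Haddad and Nguyen (24 years) before Oyelaran (19 years).
Haddad and Nguyen are each not on senior status, so the next rule applies.
Among Haddad and Nguyen, alphabetically by surname: Haddad before Nguyen.
Order: Takahashi, Whitfield, Ivanova, Dimitriou, Vasquez, Haddad, Nguyen, Oyelaran, Petrov, Adeyemi.

Ivanova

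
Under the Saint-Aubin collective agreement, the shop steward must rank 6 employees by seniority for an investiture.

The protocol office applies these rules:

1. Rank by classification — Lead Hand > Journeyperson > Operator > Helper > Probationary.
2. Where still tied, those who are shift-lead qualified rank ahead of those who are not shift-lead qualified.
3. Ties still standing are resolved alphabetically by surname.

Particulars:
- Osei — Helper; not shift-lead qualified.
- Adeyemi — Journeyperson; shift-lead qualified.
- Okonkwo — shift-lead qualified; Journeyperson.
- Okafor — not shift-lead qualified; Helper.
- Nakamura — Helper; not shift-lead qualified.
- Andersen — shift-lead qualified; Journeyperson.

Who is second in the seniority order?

Andersen

By classification: Adeyemi, Andersen and Okonkwo (Journeyperson); then Nakamura, Okafor and Osei (Helper).
Adeyemi, Andersen and Okonkwo are each shift-lead qualified, so the next rule applies.
Among Adeyemi, Andersen and Okonkwo, alphabetically by surname: Adeyemi before Andersen before Okonkwo.
Nakamura, Okafor and Osei are each not shift-lead qualified, so the next rule applies.
Among Nakamura, Okafor and Osei, alphabetically by surname: Nakamura before Okafor before Osei.
Order: Adeyemi, Andersen, Okonkwo, Nakamura, Okafor, Osei.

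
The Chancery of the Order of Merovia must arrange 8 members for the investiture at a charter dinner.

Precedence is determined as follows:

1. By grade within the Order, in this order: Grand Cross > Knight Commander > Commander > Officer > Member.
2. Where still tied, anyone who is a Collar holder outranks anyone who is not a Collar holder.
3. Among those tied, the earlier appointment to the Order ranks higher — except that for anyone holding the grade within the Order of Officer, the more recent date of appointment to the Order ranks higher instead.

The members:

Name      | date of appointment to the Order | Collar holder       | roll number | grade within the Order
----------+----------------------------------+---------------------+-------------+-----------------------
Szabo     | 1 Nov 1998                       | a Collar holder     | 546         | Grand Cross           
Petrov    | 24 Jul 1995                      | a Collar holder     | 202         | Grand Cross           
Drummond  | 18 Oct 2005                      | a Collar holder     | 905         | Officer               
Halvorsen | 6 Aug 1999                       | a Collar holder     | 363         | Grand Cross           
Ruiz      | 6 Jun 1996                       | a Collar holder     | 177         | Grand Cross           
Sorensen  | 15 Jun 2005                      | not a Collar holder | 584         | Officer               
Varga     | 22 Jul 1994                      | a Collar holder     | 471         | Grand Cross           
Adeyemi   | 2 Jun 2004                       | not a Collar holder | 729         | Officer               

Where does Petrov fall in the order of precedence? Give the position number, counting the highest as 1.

2

By grade within the Order: Varga, Petrov, Ruiz, Szabo and Halvorsen (Grand Cross); then Drummond, Sorensen and Adeyemi (Officer).
Varga, Petrov, Ruiz, Szabo and Halvorsen are each a Collar holder, so the next rule applies.
Among Varga, Petrov, Ruiz, Szabo and Halvorsen, by date of appointment to the Order (earlier first): Varga (22 Jul 1994) before Petrov (24 Jul 1995) before Ruiz (6 Jun 1996) before Szabo (1 Nov 1998) before Halvorsen (6 Aug 1999).
Among Drummond, Sorensen and Adeyemi, a Collar holder before not a Collar holder: Drummond (a Collar holder) before Sorensen and Adeyemi (not a Collar holder).
Among Sorensen and Adeyemi, by date of appointment to the Order (later first) (reversed rule for this group): Sorensen (15 Jun 2005) before Adeyemi (2 Jun 2004).
Order: Varga, Petrov, Ruiz, Szabo, Halvorsen, Drummond, Sorensen, Adeyemi. So position 2.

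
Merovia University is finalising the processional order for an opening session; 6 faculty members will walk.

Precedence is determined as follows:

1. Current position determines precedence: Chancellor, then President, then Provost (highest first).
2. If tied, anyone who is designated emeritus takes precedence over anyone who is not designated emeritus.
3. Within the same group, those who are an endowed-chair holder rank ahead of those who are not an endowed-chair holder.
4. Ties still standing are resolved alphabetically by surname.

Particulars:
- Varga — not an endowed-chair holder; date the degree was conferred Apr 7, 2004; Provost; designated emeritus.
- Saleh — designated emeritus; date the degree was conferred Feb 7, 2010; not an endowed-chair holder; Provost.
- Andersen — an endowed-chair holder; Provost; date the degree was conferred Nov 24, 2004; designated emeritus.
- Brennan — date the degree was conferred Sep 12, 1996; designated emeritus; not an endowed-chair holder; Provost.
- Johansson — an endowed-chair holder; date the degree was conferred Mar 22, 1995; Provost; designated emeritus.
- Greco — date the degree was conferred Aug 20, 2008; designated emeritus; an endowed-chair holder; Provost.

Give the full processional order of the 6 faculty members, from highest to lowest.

By current position: Andersen, Greco, Johansson, Brennan, Saleh and Varga (Provost).
Andersen, Greco, Johansson, Brennan, Saleh and Varga are each designated emeritus, so the next rule applies.
Among Andersen, Greco, Johansson, Brennan, Saleh and Varga, an endowed-chair holder before not an endowed-chair holder: Andersen, Greco and Johansson (an endowed-chair holder) before Brennan, Saleh and Varga (not an endowed-chair holder).
Among Andersen, Greco and Johansson, alphabetically by surname: Andersen before Greco before Johansson.
Among Brennan, Saleh and Varga, alphabetically by surname: Brennan before Saleh before Varga.
Full order: Andersen, Greco, Johansson, Brennan, Saleh, Varga.

Andersen, Greco, Johansson, Brennan, Saleh, Varga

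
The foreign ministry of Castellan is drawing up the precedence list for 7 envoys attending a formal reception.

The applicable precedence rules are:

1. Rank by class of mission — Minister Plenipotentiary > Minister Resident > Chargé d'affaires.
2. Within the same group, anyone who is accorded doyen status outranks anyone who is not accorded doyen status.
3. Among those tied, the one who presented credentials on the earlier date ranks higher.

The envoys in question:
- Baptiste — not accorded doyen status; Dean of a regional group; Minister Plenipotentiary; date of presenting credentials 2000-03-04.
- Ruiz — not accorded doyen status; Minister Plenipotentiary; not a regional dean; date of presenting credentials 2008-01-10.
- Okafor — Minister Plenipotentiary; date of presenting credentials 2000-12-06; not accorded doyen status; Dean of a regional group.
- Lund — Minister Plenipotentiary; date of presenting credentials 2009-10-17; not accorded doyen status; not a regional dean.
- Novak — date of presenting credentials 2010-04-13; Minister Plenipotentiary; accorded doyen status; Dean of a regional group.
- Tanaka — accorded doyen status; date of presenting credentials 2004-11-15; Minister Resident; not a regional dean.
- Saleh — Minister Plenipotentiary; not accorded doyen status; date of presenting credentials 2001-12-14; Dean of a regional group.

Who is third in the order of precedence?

Okafor

By class of mission: Novak, Baptiste, Okafor, Saleh, Ruiz and Lund (Minister Plenipotentiary); then Tanaka (Minister Resident).
Among Novak, Baptiste, Okafor, Saleh, Ruiz and Lund, accorded doyen status before not accorded doyen status: Novak (accorded doyen status) before Baptiste, Okafor, Saleh, Ruiz and Lund (not accorded doyen status).
Among Baptiste, Okafor, Saleh, Ruiz and Lund, by date of presenting credentials (earlier first): Baptiste (2000-03-04) before Okafor (2000-12-06) before Saleh (2001-12-14) before Ruiz (2008-01-10) before Lund (2009-10-17).
Order: Novak, Baptiste, Okafor, Saleh, Ruiz, Lund, Tanaka.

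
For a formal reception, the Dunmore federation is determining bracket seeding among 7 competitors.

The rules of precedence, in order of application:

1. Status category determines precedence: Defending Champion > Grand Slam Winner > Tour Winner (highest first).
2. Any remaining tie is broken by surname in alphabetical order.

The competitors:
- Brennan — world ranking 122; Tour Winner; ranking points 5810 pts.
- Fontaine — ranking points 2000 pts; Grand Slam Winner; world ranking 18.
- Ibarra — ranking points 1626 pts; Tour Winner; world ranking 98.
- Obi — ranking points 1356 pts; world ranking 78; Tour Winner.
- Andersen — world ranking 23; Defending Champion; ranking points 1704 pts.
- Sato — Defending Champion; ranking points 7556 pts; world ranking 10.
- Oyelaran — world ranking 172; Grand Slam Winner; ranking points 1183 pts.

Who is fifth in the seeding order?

Brennan

By status category: Andersen and Sato (Defending Champion); then Fontaine and Oyelaran (Grand Slam Winner); then Brennan, Ibarra and Obi (Tour Winner).
Among Andersen and Sato, alphabetically by surname: Andersen before Sato.
Among Fontaine and Oyelaran, alphabetically by surname: Fontaine before Oyelaran.
Among Brennan, Ibarra and Obi, alphabetically by surname: Brennan before Ibarra before Obi.
Order: Andersen, Sato, Fontaine, Oyelaran, Brennan, Ibarra, Obi.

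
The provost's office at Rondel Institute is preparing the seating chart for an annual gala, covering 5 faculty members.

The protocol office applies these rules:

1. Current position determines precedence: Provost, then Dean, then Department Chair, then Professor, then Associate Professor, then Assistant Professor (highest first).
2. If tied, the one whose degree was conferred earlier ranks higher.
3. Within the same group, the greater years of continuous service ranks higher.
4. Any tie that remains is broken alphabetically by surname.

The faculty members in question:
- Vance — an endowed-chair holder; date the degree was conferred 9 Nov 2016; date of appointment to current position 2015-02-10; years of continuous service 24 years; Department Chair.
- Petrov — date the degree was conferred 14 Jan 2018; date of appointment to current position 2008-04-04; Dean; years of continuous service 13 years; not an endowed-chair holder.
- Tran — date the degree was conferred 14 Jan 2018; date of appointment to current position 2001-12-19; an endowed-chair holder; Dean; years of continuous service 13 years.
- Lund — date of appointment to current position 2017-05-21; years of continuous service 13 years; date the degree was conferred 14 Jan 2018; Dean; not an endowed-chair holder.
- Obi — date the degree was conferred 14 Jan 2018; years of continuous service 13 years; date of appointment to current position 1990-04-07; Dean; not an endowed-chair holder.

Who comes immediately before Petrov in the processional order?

Obi

By current position: Lund, Obi, Petrov and Tran (Dean); then Vance (Department Chair).
Lund, Obi, Petrov and Tran all have date the degree was conferred 14 Jan 2018, so the next rule applies.
Lund, Obi, Petrov and Tran all have years of continuous service 13 years, so the next rule applies.
Among Lund, Obi, Petrov and Tran, alphabetically by surname: Lund before Obi before Petrov before Tran.
Order: Lund, Obi, Petrov, Tran, Vance.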